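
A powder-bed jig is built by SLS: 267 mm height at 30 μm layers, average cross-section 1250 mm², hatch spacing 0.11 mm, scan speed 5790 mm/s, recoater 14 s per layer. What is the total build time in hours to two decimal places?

Layers = ⌈267/0.03⌉ = 8900.
Hatch length per layer = 1250 / 0.11 = 11363.6 mm.
Per-layer scan time: 11363.6 / 5790 → 1.9626 s.
Per-layer time: 1.9626 + 14 → 15.9626 s.
8900 layers × 15.9626 s/layer = 142067.14 s, i.e. 39.46 hours.

39.46 hours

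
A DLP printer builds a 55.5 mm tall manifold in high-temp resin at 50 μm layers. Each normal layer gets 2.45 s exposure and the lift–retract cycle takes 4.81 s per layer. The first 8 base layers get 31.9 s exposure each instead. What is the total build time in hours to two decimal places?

2.30 hours

Layers = ⌈55.5/0.05⌉ = 1110.
Burn-in layers = 8 × (31.9 + 4.81) = 293.68 s.
Remaining layers = 1102 × (2.45 + 4.81) = 8000.52 s.
Sum: 293.68 + 8000.52 = 8294.2 s → 2.30 hours.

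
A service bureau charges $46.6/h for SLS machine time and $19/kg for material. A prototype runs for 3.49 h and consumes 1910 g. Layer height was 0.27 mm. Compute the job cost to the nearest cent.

$198.92

Machine-time cost = 46.6 × 3.49, so $162.634.
Material cost: 19 × 1910/1000 → $36.29.
Total = 162.634 + 36.29 = 198.924 ≈ $198.92.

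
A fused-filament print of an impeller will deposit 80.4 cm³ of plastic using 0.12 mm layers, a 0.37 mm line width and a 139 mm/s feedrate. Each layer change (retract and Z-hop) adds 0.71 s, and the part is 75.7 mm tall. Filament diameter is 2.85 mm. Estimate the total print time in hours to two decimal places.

3.74 hours

Line area: 0.12 × 0.37 → 0.0444 mm².
Total extruded path = 80400/0.0444 = 1810810.8 mm.
Print-move time: 1810810.8 / 139 → 13027.4 s.
Number of layers: 75.7 / 0.12 → 631 (rounded up).
Non-print overhead = 631 × 0.71 = 448.01 s.
Total = 13027.4 + 448.01 = 13475.41 s = 3.74 hours.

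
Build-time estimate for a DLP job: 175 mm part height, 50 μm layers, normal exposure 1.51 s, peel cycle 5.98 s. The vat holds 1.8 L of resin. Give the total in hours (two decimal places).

Number of layers: 175 / 0.05 → 3500 (rounded up).
Each layer takes: 1.51 + 5.98 → 7.49 s.
Build time: 3500 × 7.49 s = 26215 s, i.e. 7.28 hours.

7.28 hours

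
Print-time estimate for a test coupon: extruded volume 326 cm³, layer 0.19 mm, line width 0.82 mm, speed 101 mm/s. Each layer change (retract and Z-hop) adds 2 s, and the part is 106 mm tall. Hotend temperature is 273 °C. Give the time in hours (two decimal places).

6.06 hours

Bead cross-section = 0.19 × 0.82, so 0.1558 mm².
Toolpath length = 326 cm³ / 0.1558 mm² = 326000 / 0.1558 = 2092426.2 mm.
Time extruding: 2092426.2 / 101 → 20717.1 s.
Layer count = ceil(106 / 0.19) = 558.
Z-hop total = 558 × 2 = 1116 s.
Total = 20717.1 + 1116 = 21833.1 s = 6.06 hours.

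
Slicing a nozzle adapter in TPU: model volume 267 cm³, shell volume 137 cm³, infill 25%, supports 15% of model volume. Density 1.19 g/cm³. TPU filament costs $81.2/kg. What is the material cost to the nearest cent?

Volume inside the shell: 267 − 137 → 130 cm³.
Infill deposited: 0.25 × 130 → 32.5 cm³.
Support = 0.15 × 267 = 40.05 cm³.
Deposited volume = 137 + 32.5 + 40.05, so 209.55 cm³.
Mass = 209.55 × 1.19, so 249.3645 g.
At $81.2/kg: 249.3645/1000 × 81.2 = $20.25.

$20.25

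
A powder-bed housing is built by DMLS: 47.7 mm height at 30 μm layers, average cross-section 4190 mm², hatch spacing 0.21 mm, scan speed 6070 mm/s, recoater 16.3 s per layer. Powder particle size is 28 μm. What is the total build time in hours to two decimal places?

8.65 hours

Layers = ⌈47.7/0.03⌉ = 1590.
Hatch length per layer = 4190 / 0.21 = 19952.4 mm.
Scan time per layer: 19952.4 / 6070 → 3.2871 s.
Layer cycle = 3.2871 + 16.3 = 19.5871 s.
Build time = 1590 × 19.5871 = 31143.489 s = 8.65 hours.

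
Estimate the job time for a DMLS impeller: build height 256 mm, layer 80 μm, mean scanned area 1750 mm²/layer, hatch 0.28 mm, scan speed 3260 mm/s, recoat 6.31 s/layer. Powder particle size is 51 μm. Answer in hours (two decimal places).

Layer count = ceil(256 / 0.08) = 3200.
Per-layer scan distance: 1750 / 0.28 → 6250 mm.
Scan time per layer = 6250 / 3260 = 1.9172 s.
Layer cycle = 1.9172 + 6.31, so 8.2272 s.
Build time = 3200 × 8.2272 = 26327.04 s = 7.31 hours.

7.31 hours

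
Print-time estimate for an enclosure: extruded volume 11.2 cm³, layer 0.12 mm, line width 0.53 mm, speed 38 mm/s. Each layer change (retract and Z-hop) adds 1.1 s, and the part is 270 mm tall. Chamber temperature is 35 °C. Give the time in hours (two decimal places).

Bead cross-section = 0.12 × 0.53, so 0.0636 mm².
Path length: 11200 mm³ / 0.0636 mm² → 176100.6 mm.
Print-move time = 176100.6 / 38 = 4634.2 s.
Number of layers: 270 / 0.12 → 2250 (rounded up).
Z-hop total = 2250 × 1.1, so 2475 s.
Altogether 4634.2 + 2475 = 7109.2 s, i.e. 1.97 hours.

1.97 hours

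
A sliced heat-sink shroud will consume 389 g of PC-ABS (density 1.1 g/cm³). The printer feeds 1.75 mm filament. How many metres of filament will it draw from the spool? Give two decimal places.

Extruded volume: 389/1.1 = 353.6364 cm³ (353636.4 mm³).
Cross-section of 1.75 mm filament: π·(1.75/2)² = 2.4053 mm².
L = V/A = 353636.4/2.4053 = 147023.82 mm → 147.02 m.

147.02 m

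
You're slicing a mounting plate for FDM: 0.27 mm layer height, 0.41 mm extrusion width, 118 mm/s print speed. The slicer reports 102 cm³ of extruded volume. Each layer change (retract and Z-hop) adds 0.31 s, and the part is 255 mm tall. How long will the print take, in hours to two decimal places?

Line area = 0.27 × 0.41, so 0.1107 mm².
Toolpath length = 102 cm³ / 0.1107 mm² = 102000 / 0.1107 = 921409.2 mm.
Extrusion time: 921409.2 / 118 → 7808.6 s.
Layers = ⌈255/0.27⌉ = 945.
Z-hop total: 945 × 0.31 → 292.95 s.
Altogether 7808.6 + 292.95 = 8101.55 s, i.e. 2.25 hours.

2.25 hours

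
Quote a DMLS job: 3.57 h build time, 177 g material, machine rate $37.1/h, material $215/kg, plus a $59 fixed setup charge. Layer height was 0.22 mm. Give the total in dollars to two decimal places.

Machine cost = 37.1 × 3.57 = $132.447.
Material cost = 215 × 177/1000 = $38.055.
Adding setup: 132.447 + 38.055 + 59 → 229.502 ≈ $229.50.

$229.50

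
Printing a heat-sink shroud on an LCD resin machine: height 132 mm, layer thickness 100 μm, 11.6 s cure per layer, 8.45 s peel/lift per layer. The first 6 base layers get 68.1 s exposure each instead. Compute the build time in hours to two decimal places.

Layers = ⌈132/0.1⌉ = 1320.
Bottom layers: 6 × (68.1 + 8.45) → 459.3 s.
Regular layers = 1314 × (11.6 + 8.45), so 26345.7 s.
Sum: 459.3 + 26345.7 = 26805 s → 7.45 hours.

7.45 hours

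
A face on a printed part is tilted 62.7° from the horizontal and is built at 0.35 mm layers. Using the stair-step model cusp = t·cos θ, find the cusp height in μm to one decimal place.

Cusp = layer height × cos(62.7°) = 0.35 × 0.4586 = 0.16051 mm = 160.5 μm.

160.5 μm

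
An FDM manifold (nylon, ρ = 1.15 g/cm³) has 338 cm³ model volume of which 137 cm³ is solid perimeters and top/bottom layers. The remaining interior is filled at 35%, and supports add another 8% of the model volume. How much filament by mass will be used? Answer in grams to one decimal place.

Interior volume = 338 − 137, so 201 cm³.
Infill deposited: 0.35 × 201 → 70.35 cm³.
Support = 0.08 × 338, so 27.04 cm³.
Deposited volume: 137 + 70.35 + 27.04 → 234.39 cm³.
Mass = 234.39 × 1.15, so 269.5485 g.

269.5 g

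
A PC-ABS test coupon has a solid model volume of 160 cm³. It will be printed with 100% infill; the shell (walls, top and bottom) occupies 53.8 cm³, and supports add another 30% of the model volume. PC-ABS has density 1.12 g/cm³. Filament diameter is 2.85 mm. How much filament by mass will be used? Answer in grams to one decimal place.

233.0 g

Infill region = 160 − 53.8 = 106.2 cm³.
Infill deposited = 1.00 × 106.2 = 106.2 cm³.
Support = 0.30 × 160 = 48 cm³.
Deposited volume = 53.8 + 106.2 + 48 = 208 cm³.
Mass = 208 × 1.12, so 232.96 g.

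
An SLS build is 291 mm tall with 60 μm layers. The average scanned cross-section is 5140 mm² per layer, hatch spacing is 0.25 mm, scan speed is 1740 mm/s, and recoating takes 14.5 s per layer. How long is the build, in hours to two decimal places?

35.45 hours

Layer count = ceil(291 / 0.06) = 4850.
Hatch length per layer = 5140 / 0.25 = 20560 mm.
Scan time per layer: 20560 / 1740 → 11.8161 s.
Layer cycle: 11.8161 + 14.5 → 26.3161 s.
4850 layers × 26.3161 s/layer = 127633.085 s, i.e. 35.45 hours.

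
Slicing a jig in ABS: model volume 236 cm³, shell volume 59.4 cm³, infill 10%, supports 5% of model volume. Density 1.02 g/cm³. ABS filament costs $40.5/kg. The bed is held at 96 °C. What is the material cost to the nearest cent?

$3.67

Infill region = 236 − 59.4 = 176.6 cm³.
Deposited infill = 0.10 × 176.6, so 17.66 cm³.
Support = 0.05 × 236 = 11.8 cm³.
Deposited volume: 59.4 + 17.66 + 11.8 → 88.86 cm³.
Mass = 88.86 × 1.02 = 90.6372 g.
At $40.5/kg: 90.6372/1000 × 40.5 = $3.67.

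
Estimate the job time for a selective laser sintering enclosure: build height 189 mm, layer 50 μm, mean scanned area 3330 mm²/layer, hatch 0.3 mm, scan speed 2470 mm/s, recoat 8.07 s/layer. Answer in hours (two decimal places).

13.19 hours

Layer count = ceil(189 / 0.05) = 3780.
Hatch length per layer: 3330 / 0.3 → 11100 mm.
Laser time per layer = 11100 / 2470 = 4.4939 s.
Per-layer time: 4.4939 + 8.07 → 12.5639 s.
3780 layers × 12.5639 s/layer = 47491.542 s, i.e. 13.19 hours.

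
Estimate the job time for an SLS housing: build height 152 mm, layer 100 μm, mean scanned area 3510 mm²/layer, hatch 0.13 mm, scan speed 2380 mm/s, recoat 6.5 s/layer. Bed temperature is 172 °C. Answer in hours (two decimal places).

Number of layers: 152 / 0.1 → 1520 (rounded up).
Hatch length per layer: 3510 / 0.13 → 27000 mm.
Per-layer scan time = 27000 / 2380 = 11.3445 s.
Per-layer time: 11.3445 + 6.5 → 17.8445 s.
Total: 1520 × 17.8445 s = 27123.64 s → 7.53 hours.

7.53 hours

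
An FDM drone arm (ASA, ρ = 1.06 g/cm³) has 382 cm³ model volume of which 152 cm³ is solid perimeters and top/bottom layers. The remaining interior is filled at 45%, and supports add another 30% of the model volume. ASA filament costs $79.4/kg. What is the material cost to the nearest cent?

Infill region: 382 − 152 → 230 cm³.
Infill volume: 0.45 × 230 → 103.5 cm³.
Support = 0.30 × 382, so 114.6 cm³.
Deposited volume: 152 + 103.5 + 114.6 → 370.1 cm³.
Mass: 370.1 × 1.06 → 392.306 g.
At $79.4/kg: 392.306/1000 × 79.4 = $31.15.

$31.15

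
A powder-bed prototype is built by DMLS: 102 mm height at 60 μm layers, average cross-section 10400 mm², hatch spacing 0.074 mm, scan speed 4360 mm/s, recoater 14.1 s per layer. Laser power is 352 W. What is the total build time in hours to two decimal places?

21.88 hours

Number of layers: 102 / 0.06 → 1700 (rounded up).
Scan path per layer = 10400 / 0.074, so 140540.5 mm.
Scan time per layer: 140540.5 / 4360 → 32.2341 s.
Per-layer time = 32.2341 + 14.1, so 46.3341 s.
Total: 1700 × 46.3341 s = 78767.97 s → 21.88 hours.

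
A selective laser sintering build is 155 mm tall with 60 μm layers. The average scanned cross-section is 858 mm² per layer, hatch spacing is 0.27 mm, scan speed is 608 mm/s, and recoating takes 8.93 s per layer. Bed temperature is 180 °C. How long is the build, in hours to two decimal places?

Layer count = ceil(155 / 0.06) = 2584.
Scan path per layer: 858 / 0.27 → 3177.8 mm.
Per-layer scan time = 3177.8 / 608 = 5.2266 s.
Layer cycle = 5.2266 + 8.93 = 14.1566 s.
Build time = 2584 × 14.1566 = 36580.6544 s = 10.16 hours.

10.16 hours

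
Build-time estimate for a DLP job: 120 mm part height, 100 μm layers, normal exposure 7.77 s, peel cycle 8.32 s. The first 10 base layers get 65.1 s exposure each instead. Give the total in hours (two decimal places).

Layers = ⌈120/0.1⌉ = 1200.
Burn-in layers: 10 × (65.1 + 8.32) → 734.2 s.
Normal layers = 1190 × (7.77 + 8.32) = 19147.1 s.
Sum: 734.2 + 19147.1 = 19881.3 s → 5.52 hours.

5.52 hours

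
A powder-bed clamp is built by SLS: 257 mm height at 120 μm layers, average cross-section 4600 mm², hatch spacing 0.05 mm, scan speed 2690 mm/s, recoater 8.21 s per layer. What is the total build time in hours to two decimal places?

Layers = ⌈257/0.12⌉ = 2142.
Per-layer scan distance = 4600 / 0.05, so 92000 mm.
Scan time per layer = 92000 / 2690, so 34.2007 s.
Per-layer time = 34.2007 + 8.21, so 42.4107 s.
Total: 2142 × 42.4107 s = 90843.7194 s → 25.23 hours.

25.23 hours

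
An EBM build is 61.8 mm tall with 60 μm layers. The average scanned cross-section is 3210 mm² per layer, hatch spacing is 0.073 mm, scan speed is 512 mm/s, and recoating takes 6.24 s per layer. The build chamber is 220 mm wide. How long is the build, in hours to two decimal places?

Layer count = ceil(61.8 / 0.06) = 1030.
Scan path per layer = 3210 / 0.073 = 43972.6 mm.
Beam time per layer = 43972.6 / 512 = 85.884 s.
Per-layer time = 85.884 + 6.24, so 92.124 s.
1030 layers × 92.124 s/layer = 94887.72 s, i.e. 26.36 hours.

26.36 hours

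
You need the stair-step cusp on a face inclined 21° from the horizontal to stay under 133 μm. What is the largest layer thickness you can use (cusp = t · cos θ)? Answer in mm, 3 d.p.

t = h_c / cos θ = 0.133 / 0.9336 = 0.142 mm.

0.142 mm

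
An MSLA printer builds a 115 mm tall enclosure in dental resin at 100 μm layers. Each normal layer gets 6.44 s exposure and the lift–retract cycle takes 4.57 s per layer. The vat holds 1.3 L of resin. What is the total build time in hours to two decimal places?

Layer count = ceil(115 / 0.1) = 1150.
Cycle time: 6.44 + 4.57 → 11.01 s.
Build time: 1150 × 11.01 s = 12661.5 s, i.e. 3.52 hours.

3.52 hours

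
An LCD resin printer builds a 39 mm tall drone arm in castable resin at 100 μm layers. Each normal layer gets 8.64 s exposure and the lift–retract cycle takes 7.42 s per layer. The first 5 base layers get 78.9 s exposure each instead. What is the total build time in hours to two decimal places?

Layers = ⌈39/0.1⌉ = 390.
Bottom layers: 5 × (78.9 + 7.42) → 431.6 s.
Regular layers = 385 × (8.64 + 7.42) = 6183.1 s.
Sum: 431.6 + 6183.1 = 6614.7 s → 1.84 hours.

1.84 hours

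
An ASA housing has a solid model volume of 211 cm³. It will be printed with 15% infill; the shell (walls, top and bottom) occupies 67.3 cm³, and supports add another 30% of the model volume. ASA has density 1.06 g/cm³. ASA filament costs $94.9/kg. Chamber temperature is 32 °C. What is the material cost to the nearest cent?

Volume inside the shell: 211 − 67.3 → 143.7 cm³.
Infill deposited = 0.15 × 143.7 = 21.555 cm³.
Support = 0.30 × 211 = 63.3 cm³.
Total printed volume = 67.3 + 21.555 + 63.3 = 152.155 cm³.
Mass: 152.155 × 1.06 → 161.2843 g.
Cost = 161.2843 g / 1000 × $94.9/kg = $15.31.

$15.31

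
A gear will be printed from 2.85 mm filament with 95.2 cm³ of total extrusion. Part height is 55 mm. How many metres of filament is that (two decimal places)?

14.92 m

A = π r² = π × 1.425² = 6.3794 mm².
Length = 95.2 cm³ / 6.3794 mm² = 95200 / 6.3794 = 14923.03 mm = 14.92 m.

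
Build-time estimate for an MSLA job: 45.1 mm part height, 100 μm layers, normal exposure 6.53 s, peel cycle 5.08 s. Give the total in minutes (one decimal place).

Number of layers: 45.1 / 0.1 → 451 (rounded up).
Cycle time: 6.53 + 5.08 → 11.61 s.
Build time: 451 × 11.61 s = 5236.11 s, i.e. 87.3 minutes.

87.3 minutes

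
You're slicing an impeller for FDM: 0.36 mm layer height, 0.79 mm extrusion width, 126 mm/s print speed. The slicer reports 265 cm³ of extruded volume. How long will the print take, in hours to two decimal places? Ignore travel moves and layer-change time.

Extrusion cross-section = 0.36 × 0.79, so 0.2844 mm².
Total extruded path = 265000/0.2844 = 931786.2 mm.
Extrusion time = 931786.2 / 126, so 7395.1 s.
7395.1 s = 2.05 hours.

2.05 hours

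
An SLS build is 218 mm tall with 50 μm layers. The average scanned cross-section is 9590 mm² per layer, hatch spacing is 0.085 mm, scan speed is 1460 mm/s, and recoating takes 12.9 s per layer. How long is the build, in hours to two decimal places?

109.21 hours

Layers = ⌈218/0.05⌉ = 4360.
Scan path per layer: 9590 / 0.085 → 112823.5 mm.
Laser time per layer = 112823.5 / 1460, so 77.2764 s.
Layer cycle = 77.2764 + 12.9 = 90.1764 s.
Total: 4360 × 90.1764 s = 393169.104 s → 109.21 hours.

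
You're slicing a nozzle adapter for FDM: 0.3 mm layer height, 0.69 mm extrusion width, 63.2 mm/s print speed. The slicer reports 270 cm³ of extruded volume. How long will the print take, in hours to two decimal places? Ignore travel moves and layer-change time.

5.73 hours

Extrusion cross-section = 0.3 × 0.69 = 0.207 mm².
Toolpath length = 270 cm³ / 0.207 mm² = 270000 / 0.207 = 1304347.8 mm.
Time extruding = 1304347.8 / 63.2 = 20638.4 s.
20638.4 s = 5.73 hours.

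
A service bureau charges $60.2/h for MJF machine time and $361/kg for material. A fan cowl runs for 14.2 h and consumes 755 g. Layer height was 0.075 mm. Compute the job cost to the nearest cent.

$1127.40

Machine-time cost: 60.2 × 14.2 → $854.84.
Material cost = 361 × 755/1000, so $272.555.
Job cost: 854.84 + 272.555 = 1127.395 ≈ $1127.40.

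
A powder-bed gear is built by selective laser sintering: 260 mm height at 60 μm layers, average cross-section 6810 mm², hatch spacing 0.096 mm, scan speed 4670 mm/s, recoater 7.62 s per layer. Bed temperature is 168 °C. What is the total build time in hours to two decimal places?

Number of layers: 260 / 0.06 → 4334 (rounded up).
Per-layer scan distance = 6810 / 0.096, so 70937.5 mm.
Per-layer scan time = 70937.5 / 4670 = 15.19 s.
Time per layer = 15.19 + 7.62, so 22.81 s.
Build time = 4334 × 22.81 = 98858.54 s = 27.46 hours.

27.46 hours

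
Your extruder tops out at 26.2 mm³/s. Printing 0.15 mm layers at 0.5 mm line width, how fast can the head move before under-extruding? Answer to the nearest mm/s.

Bead cross-section: 0.15 × 0.5 → 0.075 mm².
v_max = Q/A = 26.2/0.075 = 349.33 mm/s → 349 mm/s.

349 mm/s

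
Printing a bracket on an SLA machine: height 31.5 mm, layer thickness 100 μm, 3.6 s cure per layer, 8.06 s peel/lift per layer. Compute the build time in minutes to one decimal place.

Layer count = ceil(31.5 / 0.1) = 315.
Each layer takes: 3.6 + 8.06 → 11.66 s.
Total = 315 × 11.66 = 3672.9 s = 61.2 minutes.

61.2 minutes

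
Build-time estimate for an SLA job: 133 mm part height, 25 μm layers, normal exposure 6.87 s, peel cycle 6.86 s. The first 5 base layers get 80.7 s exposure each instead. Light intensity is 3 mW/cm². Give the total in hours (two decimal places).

20.39 hours

Number of layers: 133 / 0.025 → 5320 (rounded up).
Burn-in layers: 5 × (80.7 + 6.86) → 437.8 s.
Remaining layers = 5315 × (6.87 + 6.86) = 72974.95 s.
Total = 437.8 + 72974.95 = 73412.75 s = 20.39 hours.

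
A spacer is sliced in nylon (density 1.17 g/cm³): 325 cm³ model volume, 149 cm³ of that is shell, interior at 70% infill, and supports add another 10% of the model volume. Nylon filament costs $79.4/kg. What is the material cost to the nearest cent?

Interior volume = 325 − 149 = 176 cm³.
Infill volume: 0.70 × 176 → 123.2 cm³.
Support = 0.10 × 325 = 32.5 cm³.
Deposited volume = 149 + 123.2 + 32.5 = 304.7 cm³.
Mass = 304.7 × 1.17, so 356.499 g.
At $79.4/kg: 356.499/1000 × 79.4 = $28.31.

$28.31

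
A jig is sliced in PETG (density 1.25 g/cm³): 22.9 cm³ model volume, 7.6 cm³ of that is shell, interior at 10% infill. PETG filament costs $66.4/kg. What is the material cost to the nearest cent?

Interior volume = 22.9 − 7.6 = 15.3 cm³.
Infill deposited: 0.10 × 15.3 → 1.53 cm³.
Total extruded: 7.6 + 1.53 → 9.13 cm³.
Mass = 9.13 × 1.25 = 11.4125 g.
Cost = 11.4125 g / 1000 × $66.4/kg = $0.76.

$0.76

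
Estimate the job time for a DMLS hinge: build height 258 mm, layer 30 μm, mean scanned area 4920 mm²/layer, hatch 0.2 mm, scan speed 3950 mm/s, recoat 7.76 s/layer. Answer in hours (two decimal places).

Layers = ⌈258/0.03⌉ = 8600.
Per-layer scan distance = 4920 / 0.2 = 24600 mm.
Per-layer scan time: 24600 / 3950 → 6.2278 s.
Layer cycle = 6.2278 + 7.76, so 13.9878 s.
Build time = 8600 × 13.9878 = 120295.08 s = 33.42 hours.

33.42 hours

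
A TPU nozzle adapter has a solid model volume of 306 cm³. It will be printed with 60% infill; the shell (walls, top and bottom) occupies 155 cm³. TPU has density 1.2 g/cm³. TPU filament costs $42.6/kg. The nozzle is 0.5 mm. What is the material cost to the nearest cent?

Interior volume = 306 − 155, so 151 cm³.
Infill volume: 0.60 × 151 → 90.6 cm³.
Total printed volume = 155 + 90.6, so 245.6 cm³.
Mass: 245.6 × 1.2 → 294.72 g.
At $42.6/kg: 294.72/1000 × 42.6 = $12.56.

$12.56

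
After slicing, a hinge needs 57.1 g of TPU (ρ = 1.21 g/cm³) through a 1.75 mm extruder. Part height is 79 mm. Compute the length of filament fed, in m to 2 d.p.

19.62 m

Extruded volume: 57.1/1.21 = 47.1901 cm³ (47190.1 mm³).
A = π r² = π × 0.875² = 2.4053 mm².
L = V/A = 47190.1/2.4053 = 19619.22 mm → 19.62 m.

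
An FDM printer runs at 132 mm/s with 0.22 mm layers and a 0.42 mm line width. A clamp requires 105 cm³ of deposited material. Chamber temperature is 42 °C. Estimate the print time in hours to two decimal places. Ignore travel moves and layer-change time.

2.39 hours

Extrusion cross-section = 0.22 × 0.42 = 0.0924 mm².
Path length: 105000 mm³ / 0.0924 mm² → 1136363.6 mm.
Extrusion time: 1136363.6 / 132 → 8608.8 s.
In the requested units: 8608.8 s = 2.39 hours.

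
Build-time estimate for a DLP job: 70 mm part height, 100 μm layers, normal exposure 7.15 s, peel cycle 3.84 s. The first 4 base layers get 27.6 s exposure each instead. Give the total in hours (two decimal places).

2.16 hours

Layers = ⌈70/0.1⌉ = 700.
Bottom layers = 4 × (27.6 + 3.84) = 125.76 s.
Regular layers = 696 × (7.15 + 3.84), so 7649.04 s.
Total = 125.76 + 7649.04 = 7774.8 s = 2.16 hours.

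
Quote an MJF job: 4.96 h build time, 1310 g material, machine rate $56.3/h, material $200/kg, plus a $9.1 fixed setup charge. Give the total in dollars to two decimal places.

Time charge: 56.3 × 4.96 → $279.248.
Material cost: 200 × 1310/1000 → $262.00.
Adding setup: 279.248 + 262.00 + 9.1 → 550.348 ≈ $550.35.

$550.35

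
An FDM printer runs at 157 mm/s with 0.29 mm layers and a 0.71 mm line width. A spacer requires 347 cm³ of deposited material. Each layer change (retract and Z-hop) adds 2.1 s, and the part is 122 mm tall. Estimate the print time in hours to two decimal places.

Extrusion cross-section = 0.29 × 0.71 = 0.2059 mm².
Total extruded path = 347000/0.2059 = 1685284.1 mm.
Print-move time = 1685284.1 / 157 = 10734.3 s.
Layer count = ceil(122 / 0.29) = 421.
Layer-change overhead = 421 × 2.1 = 884.1 s.
Altogether 10734.3 + 884.1 = 11618.4 s, i.e. 3.23 hours.

3.23 hours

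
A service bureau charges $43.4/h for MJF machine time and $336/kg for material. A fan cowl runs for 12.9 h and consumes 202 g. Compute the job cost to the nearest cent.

$627.73

Machine cost: 43.4 × 12.9 → $559.86.
Feedstock cost = 336 × 202/1000 = $67.872.
Total = 559.86 + 67.872 = 627.732 ≈ $627.73.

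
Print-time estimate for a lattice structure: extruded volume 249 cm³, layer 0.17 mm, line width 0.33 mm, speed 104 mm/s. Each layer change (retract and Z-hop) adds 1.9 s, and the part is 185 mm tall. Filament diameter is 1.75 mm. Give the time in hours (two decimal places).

12.43 hours

Extrusion cross-section = 0.17 × 0.33, so 0.0561 mm².
Toolpath length = 249 cm³ / 0.0561 mm² = 249000 / 0.0561 = 4438502.7 mm.
Print-move time: 4438502.7 / 104 → 42677.9 s.
Layer count = ceil(185 / 0.17) = 1089.
Z-hop total = 1089 × 1.9 = 2069.1 s.
Altogether 42677.9 + 2069.1 = 44747 s, i.e. 12.43 hours.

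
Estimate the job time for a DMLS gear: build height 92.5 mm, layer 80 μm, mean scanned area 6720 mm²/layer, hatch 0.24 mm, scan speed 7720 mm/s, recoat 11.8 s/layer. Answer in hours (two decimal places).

4.96 hours

Layers = ⌈92.5/0.08⌉ = 1157.
Hatch length per layer = 6720 / 0.24 = 28000 mm.
Laser time per layer = 28000 / 7720, so 3.6269 s.
Time per layer = 3.6269 + 11.8, so 15.4269 s.
Total: 1157 × 15.4269 s = 17848.9233 s → 4.96 hours.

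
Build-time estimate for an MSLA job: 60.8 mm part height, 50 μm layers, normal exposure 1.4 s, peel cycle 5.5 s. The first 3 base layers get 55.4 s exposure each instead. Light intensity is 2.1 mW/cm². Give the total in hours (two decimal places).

Layer count = ceil(60.8 / 0.05) = 1216.
Bottom layers: 3 × (55.4 + 5.5) → 182.7 s.
Normal layers = 1213 × (1.4 + 5.5), so 8369.7 s.
Total = 182.7 + 8369.7 = 8552.4 s = 2.38 hours.

2.38 hours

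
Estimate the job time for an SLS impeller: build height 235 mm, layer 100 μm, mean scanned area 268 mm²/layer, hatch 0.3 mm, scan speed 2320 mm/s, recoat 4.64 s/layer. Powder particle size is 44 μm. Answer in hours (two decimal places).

3.28 hours

Number of layers: 235 / 0.1 → 2350 (rounded up).
Scan path per layer = 268 / 0.3, so 893.3 mm.
Laser time per layer: 893.3 / 2320 → 0.385 s.
Time per layer = 0.385 + 4.64, so 5.025 s.
Build time = 2350 × 5.025 = 11808.75 s = 3.28 hours.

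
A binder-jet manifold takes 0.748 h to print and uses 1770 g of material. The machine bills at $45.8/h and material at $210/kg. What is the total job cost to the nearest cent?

Machine cost = 45.8 × 0.748 = $34.2584.
Material cost = 210 × 1770/1000 = $371.70.
Job cost: 34.2584 + 371.70 = 405.9584 ≈ $405.96.

$405.96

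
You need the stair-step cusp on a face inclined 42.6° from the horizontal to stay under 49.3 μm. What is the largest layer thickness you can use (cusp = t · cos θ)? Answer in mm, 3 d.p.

0.067 mm

t = h_c / cos θ = 0.0493 / 0.7361 = 0.067 mm.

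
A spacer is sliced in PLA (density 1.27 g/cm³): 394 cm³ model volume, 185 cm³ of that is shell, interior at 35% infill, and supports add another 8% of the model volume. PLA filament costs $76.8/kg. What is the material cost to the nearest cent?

Interior volume = 394 − 185, so 209 cm³.
Infill volume = 0.35 × 209, so 73.15 cm³.
Support: 0.08 × 394 → 31.52 cm³.
Total extruded = 185 + 73.15 + 31.52 = 289.67 cm³.
Mass: 289.67 × 1.27 → 367.8809 g.
At $76.8/kg: 367.8809/1000 × 76.8 = $28.25.

$28.25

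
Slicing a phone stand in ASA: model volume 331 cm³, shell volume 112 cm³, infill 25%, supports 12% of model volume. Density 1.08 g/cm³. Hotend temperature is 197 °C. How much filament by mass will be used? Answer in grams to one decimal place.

223.0 g

Volume inside the shell: 331 − 112 → 219 cm³.
Infill volume = 0.25 × 219 = 54.75 cm³.
Support: 0.12 × 331 → 39.72 cm³.
Total extruded = 112 + 54.75 + 39.72 = 206.47 cm³.
Mass = 206.47 × 1.08, so 222.9876 g.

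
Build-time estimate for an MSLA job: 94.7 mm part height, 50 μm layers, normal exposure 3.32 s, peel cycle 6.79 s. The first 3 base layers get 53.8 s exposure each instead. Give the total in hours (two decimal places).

5.36 hours

Layers = ⌈94.7/0.05⌉ = 1894.
Base layers = 3 × (53.8 + 6.79), so 181.77 s.
Remaining layers = 1891 × (3.32 + 6.79), so 19118.01 s.
Total = 181.77 + 19118.01 = 19299.78 s = 5.36 hours.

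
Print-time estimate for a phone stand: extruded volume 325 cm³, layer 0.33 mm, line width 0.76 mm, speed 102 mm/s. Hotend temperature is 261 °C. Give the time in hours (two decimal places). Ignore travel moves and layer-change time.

3.53 hours

Line area = 0.33 × 0.76 = 0.2508 mm².
Path length: 325000 mm³ / 0.2508 mm² → 1295853.3 mm.
Time extruding: 1295853.3 / 102 → 12704.4 s.
Converting: 12704.4 s = 3.53 hours.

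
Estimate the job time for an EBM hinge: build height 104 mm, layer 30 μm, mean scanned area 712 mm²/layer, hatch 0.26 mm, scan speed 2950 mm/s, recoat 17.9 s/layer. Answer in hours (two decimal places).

18.13 hours

Layer count = ceil(104 / 0.03) = 3467.
Per-layer scan distance = 712 / 0.26, so 2738.5 mm.
Beam time per layer = 2738.5 / 2950 = 0.9283 s.
Time per layer = 0.9283 + 17.9, so 18.8283 s.
Total: 3467 × 18.8283 s = 65277.7161 s → 18.13 hours.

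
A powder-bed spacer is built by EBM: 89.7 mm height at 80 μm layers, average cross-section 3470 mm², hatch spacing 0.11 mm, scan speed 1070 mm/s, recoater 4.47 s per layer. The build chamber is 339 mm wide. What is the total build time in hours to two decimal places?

Layers = ⌈89.7/0.08⌉ = 1122.
Scan path per layer = 3470 / 0.11, so 31545.5 mm.
Scan time per layer: 31545.5 / 1070 → 29.4818 s.
Time per layer = 29.4818 + 4.47, so 33.9518 s.
Total: 1122 × 33.9518 s = 38093.9196 s → 10.58 hours.

10.58 hours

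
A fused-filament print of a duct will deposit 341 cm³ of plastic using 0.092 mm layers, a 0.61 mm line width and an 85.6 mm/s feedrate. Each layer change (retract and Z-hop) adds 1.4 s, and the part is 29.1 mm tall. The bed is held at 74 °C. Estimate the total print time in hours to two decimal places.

Line area = 0.092 × 0.61 = 0.05612 mm².
Path length: 341000 mm³ / 0.05612 mm² → 6076265.1 mm.
Extrusion time = 6076265.1 / 85.6 = 70984.4 s.
Layers = ⌈29.1/0.092⌉ = 317.
Z-hop total = 317 × 1.4, so 443.8 s.
Altogether 70984.4 + 443.8 = 71428.2 s, i.e. 19.84 hours.

19.84 hours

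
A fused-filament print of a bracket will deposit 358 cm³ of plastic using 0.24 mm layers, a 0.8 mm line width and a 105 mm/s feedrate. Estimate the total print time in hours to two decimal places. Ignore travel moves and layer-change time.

Bead cross-section = 0.24 × 0.8, so 0.192 mm².
Path length: 358000 mm³ / 0.192 mm² → 1864583.3 mm.
Print-move time: 1864583.3 / 105 → 17757.9 s.
17757.9 s = 4.93 hours.

4.93 hours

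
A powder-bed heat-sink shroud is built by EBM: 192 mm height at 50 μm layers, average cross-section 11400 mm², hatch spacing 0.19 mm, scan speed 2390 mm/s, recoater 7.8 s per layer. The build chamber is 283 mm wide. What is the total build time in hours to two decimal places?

Layers = ⌈192/0.05⌉ = 3840.
Per-layer scan distance: 11400 / 0.19 → 60000 mm.
Beam time per layer = 60000 / 2390 = 25.1046 s.
Layer cycle = 25.1046 + 7.8, so 32.9046 s.
3840 layers × 32.9046 s/layer = 126353.664 s, i.e. 35.10 hours.

35.10 hours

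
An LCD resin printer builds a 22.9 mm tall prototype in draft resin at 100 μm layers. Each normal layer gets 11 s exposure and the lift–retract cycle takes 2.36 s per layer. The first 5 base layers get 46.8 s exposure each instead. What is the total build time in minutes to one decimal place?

54.0 minutes

Number of layers: 22.9 / 0.1 → 229 (rounded up).
Burn-in layers: 5 × (46.8 + 2.36) → 245.8 s.
Normal layers: 224 × (11 + 2.36) → 2992.64 s.
Total = 245.8 + 2992.64 = 3238.44 s = 54.0 minutes.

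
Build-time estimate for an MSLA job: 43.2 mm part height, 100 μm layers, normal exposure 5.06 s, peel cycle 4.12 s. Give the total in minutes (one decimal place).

66.1 minutes

Number of layers: 43.2 / 0.1 → 432 (rounded up).
Each layer takes = 5.06 + 4.12 = 9.18 s.
Build time: 432 × 9.18 s = 3965.76 s, i.e. 66.1 minutes.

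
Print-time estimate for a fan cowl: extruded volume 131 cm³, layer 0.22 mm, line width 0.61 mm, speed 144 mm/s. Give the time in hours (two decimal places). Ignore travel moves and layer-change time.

Extrusion cross-section = 0.22 × 0.61 = 0.1342 mm².
Total extruded path = 131000/0.1342 = 976155 mm.
Print-move time: 976155 / 144 → 6778.9 s.
Converting: 6778.9 s = 1.88 hours.

1.88 hours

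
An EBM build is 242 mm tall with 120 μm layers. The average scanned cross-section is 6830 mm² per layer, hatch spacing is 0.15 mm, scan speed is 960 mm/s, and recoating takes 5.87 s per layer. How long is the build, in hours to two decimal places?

29.86 hours

Layers = ⌈242/0.12⌉ = 2017.
Per-layer scan distance = 6830 / 0.15 = 45533.3 mm.
Per-layer scan time: 45533.3 / 960 → 47.4305 s.
Layer cycle = 47.4305 + 5.87, so 53.3005 s.
Build time = 2017 × 53.3005 = 107507.1085 s = 29.86 hours.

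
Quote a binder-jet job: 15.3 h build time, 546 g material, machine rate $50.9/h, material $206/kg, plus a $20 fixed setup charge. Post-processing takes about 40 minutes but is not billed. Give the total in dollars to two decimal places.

$911.25

Time charge = 50.9 × 15.3 = $778.77.
Material charge = 206 × 546/1000, so $112.476.
Total = 778.77 + 112.476 + 20 = 911.246 ≈ $911.25.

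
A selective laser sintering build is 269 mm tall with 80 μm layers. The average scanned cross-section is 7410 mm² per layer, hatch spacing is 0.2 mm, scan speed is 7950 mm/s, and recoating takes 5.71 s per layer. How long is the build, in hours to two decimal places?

9.69 hours

Number of layers: 269 / 0.08 → 3363 (rounded up).
Per-layer scan distance = 7410 / 0.2 = 37050 mm.
Per-layer scan time = 37050 / 7950, so 4.6604 s.
Layer cycle = 4.6604 + 5.71 = 10.3704 s.
Total: 3363 × 10.3704 s = 34875.6552 s → 9.69 hours.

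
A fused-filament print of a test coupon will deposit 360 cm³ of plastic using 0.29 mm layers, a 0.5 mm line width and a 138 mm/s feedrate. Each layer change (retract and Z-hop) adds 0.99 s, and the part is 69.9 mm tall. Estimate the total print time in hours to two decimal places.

5.06 hours

Line area = 0.29 × 0.5, so 0.145 mm².
Toolpath length = 360 cm³ / 0.145 mm² = 360000 / 0.145 = 2482758.6 mm.
Extrusion time = 2482758.6 / 138 = 17991 s.
Layer count = ceil(69.9 / 0.29) = 242.
Layer-change overhead: 242 × 0.99 → 239.58 s.
Total = 17991 + 239.58 = 18230.58 s = 5.06 hours.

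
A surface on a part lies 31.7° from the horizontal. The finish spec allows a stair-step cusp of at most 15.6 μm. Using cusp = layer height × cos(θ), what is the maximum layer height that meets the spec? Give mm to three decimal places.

cos(31.7°) = 0.8508; t_max = 0.0156/0.8508 = 0.018 mm.

0.018 mm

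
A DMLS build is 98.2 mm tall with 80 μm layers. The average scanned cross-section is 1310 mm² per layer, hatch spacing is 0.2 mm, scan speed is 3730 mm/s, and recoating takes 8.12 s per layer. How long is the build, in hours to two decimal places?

3.37 hours

Layer count = ceil(98.2 / 0.08) = 1228.
Scan path per layer: 1310 / 0.2 → 6550 mm.
Per-layer scan time = 6550 / 3730, so 1.756 s.
Per-layer time = 1.756 + 8.12 = 9.876 s.
1228 layers × 9.876 s/layer = 12127.728 s, i.e. 3.37 hours.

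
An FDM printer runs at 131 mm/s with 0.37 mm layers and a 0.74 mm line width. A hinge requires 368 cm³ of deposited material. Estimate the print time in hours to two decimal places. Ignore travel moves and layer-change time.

Bead cross-section = 0.37 × 0.74, so 0.2738 mm².
Toolpath length = 368 cm³ / 0.2738 mm² = 368000 / 0.2738 = 1344046.7 mm.
Extrusion time: 1344046.7 / 131 → 10259.9 s.
Converting: 10259.9 s = 2.85 hours.

2.85 hours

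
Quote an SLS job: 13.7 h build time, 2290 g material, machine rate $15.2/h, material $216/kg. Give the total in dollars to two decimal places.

Machine cost = 15.2 × 13.7, so $208.24.
Material cost = 216 × 2290/1000 = $494.64.
Total = 208.24 + 494.64 = $702.88.

$702.88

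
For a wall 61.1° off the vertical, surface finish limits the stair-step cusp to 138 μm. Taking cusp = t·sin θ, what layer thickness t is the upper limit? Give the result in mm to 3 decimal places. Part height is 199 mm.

0.158 mm

sin(61.1°) = 0.8755; t_max = 0.138/0.8755 = 0.158 mm.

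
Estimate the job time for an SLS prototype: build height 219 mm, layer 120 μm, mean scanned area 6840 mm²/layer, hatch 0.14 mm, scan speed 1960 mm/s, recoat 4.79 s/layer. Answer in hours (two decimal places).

15.06 hours

Number of layers: 219 / 0.12 → 1825 (rounded up).
Per-layer scan distance = 6840 / 0.14, so 48857.1 mm.
Per-layer scan time = 48857.1 / 1960 = 24.9271 s.
Layer cycle = 24.9271 + 4.79 = 29.7171 s.
Total: 1825 × 29.7171 s = 54233.7075 s → 15.06 hours.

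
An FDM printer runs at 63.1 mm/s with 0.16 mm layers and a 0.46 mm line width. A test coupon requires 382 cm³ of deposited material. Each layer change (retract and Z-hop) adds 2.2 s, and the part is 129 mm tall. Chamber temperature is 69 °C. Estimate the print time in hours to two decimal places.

Extrusion cross-section = 0.16 × 0.46, so 0.0736 mm².
Toolpath length = 382 cm³ / 0.0736 mm² = 382000 / 0.0736 = 5190217.4 mm.
Time extruding = 5190217.4 / 63.1 = 82253.8 s.
Layer count = ceil(129 / 0.16) = 807.
Layer-change overhead = 807 × 2.2 = 1775.4 s.
Total = 82253.8 + 1775.4 = 84029.2 s = 23.34 hours.

23.34 hours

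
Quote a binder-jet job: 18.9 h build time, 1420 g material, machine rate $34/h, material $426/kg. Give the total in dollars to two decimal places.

$1247.52

Time charge: 34 × 18.9 → $642.60.
Feedstock cost = 426 × 1420/1000 = $604.92.
Job cost: 642.60 + 604.92 = $1247.52.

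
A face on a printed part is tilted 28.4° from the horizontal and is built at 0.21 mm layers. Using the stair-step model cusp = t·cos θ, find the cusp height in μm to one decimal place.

184.7 μm

h_c = t·cos θ = 0.21 × 0.8796 = 0.184716 mm (184.7 μm).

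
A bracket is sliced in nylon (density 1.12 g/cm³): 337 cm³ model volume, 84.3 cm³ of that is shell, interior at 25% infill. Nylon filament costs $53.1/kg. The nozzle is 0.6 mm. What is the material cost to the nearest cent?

Infill region: 337 − 84.3 → 252.7 cm³.
Infill deposited: 0.25 × 252.7 → 63.175 cm³.
Total extruded = 84.3 + 63.175, so 147.475 cm³.
Mass: 147.475 × 1.12 → 165.172 g.
At $53.1/kg: 165.172/1000 × 53.1 = $8.77.

$8.77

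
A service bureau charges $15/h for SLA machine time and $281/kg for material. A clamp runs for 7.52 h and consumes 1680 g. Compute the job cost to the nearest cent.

$584.88

Machine cost: 15 × 7.52 → $112.80.
Feedstock cost = 281 × 1680/1000 = $472.08.
Total = 112.80 + 472.08 = $584.88.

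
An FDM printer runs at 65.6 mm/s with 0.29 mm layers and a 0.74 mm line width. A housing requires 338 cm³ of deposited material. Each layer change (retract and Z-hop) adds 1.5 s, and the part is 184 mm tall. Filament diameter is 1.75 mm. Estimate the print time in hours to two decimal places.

Line area: 0.29 × 0.74 → 0.2146 mm².
Path length: 338000 mm³ / 0.2146 mm² → 1575023.3 mm.
Print-move time = 1575023.3 / 65.6, so 24009.5 s.
Number of layers: 184 / 0.29 → 635 (rounded up).
Z-hop total: 635 × 1.5 → 952.5 s.
Altogether 24009.5 + 952.5 = 24962 s, i.e. 6.93 hours.

6.93 hours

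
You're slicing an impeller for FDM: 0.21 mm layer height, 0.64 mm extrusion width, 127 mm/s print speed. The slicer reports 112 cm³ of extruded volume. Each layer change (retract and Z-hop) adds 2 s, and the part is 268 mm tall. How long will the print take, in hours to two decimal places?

2.53 hours

Extrusion cross-section: 0.21 × 0.64 → 0.1344 mm².
Total extruded path = 112000/0.1344 = 833333.3 mm.
Time extruding: 833333.3 / 127 → 6561.7 s.
Number of layers: 268 / 0.21 → 1277 (rounded up).
Non-print overhead = 1277 × 2, so 2554 s.
Total = 6561.7 + 2554 = 9115.7 s = 2.53 hours.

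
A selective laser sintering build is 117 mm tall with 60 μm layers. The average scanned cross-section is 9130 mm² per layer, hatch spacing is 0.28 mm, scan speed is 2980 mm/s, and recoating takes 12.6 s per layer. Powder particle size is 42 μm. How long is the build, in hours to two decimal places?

12.75 hours

Number of layers: 117 / 0.06 → 1950 (rounded up).
Scan path per layer = 9130 / 0.28 = 32607.1 mm.
Laser time per layer: 32607.1 / 2980 → 10.942 s.
Per-layer time = 10.942 + 12.6 = 23.542 s.
Total: 1950 × 23.542 s = 45906.9 s → 12.75 hours.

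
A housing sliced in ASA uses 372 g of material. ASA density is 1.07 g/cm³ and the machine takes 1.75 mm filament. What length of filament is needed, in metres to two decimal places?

144.54 m

Extruded volume: 372/1.07 = 347.6636 cm³ (347663.6 mm³).
Filament cross-section = π × (1.75/2)² = 2.4053 mm².
Length = 347663.6 / 2.4053 = 144540.64 mm = 144.54 m.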